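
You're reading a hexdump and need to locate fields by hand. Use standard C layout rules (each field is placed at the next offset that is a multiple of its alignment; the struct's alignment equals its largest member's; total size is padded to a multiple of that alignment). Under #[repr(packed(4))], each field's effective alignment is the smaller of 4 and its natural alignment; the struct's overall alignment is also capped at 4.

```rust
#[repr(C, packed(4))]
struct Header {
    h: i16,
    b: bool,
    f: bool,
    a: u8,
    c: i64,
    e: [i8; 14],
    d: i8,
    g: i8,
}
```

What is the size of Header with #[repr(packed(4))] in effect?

@0: h [2B, align 2] → 2
@2: b [1B, align 1] → 3
@3: f [1B, align 1] → 4
@4: a [1B, align 1] → 5
+3 pad (align 4)
@8: c [8B, align 4] → 16
@16: e [14B, align 1] → 30
@30: d [1B, align 1] → 31
@31: g [1B, align 1] → 32
size 32, align 4

32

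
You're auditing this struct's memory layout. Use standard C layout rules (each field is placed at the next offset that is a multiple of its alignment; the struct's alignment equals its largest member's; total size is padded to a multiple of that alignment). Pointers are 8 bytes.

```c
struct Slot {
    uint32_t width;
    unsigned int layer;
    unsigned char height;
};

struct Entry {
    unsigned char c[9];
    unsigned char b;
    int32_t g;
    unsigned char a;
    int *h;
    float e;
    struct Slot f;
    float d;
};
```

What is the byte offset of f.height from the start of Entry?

Slot: width at 0 (size 4, align 4) → ends 4; layer at 4 (size 4, align 4) → ends 8; height at 8 (size 1, align 1) → ends 9; tail pad 3 to reach multiple of 4; total 12 bytes, alignment 4
c at 0 (size 9, align 1) → ends 9
b at 9 (size 1, align 1) → ends 10
pad 2 to align 4 for g
g at 12 (size 4, align 4) → ends 16
a at 16 (size 1, align 1) → ends 17
pad 7 to align 8 for h
h at 24 (size 8, align 8) → ends 32
e at 32 (size 4, align 4) → ends 36
f at 36 (size 12, align 4) → ends 48
within Slot: height at 8
36 + 8 = 44

44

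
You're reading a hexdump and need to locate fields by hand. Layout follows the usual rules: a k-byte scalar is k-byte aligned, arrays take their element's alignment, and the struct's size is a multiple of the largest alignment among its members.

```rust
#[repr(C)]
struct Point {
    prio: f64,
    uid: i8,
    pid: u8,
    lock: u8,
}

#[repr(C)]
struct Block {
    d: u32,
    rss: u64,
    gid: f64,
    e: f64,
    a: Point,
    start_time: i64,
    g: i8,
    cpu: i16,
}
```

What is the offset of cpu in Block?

58

Point: 0..8  prio  (8B, 8-aligned); 8..9  uid  (1B, 1-aligned); 9..10  pid  (1B, 1-aligned); 10..11  lock  (1B, 1-aligned); 11..16  -- tail padding (5B); sizeof = 16, alignof = 8
0..4  d  (4B, 4-aligned)
4..8  -- padding (4B)
8..16  rss  (8B, 8-aligned)
16..24  gid  (8B, 8-aligned)
24..32  e  (8B, 8-aligned)
32..48  a  (16B, 8-aligned)
48..56  start_time  (8B, 8-aligned)
56..57  g  (1B, 1-aligned)
57..58  -- padding (1B)
58..60  cpu  (2B, 2-aligned)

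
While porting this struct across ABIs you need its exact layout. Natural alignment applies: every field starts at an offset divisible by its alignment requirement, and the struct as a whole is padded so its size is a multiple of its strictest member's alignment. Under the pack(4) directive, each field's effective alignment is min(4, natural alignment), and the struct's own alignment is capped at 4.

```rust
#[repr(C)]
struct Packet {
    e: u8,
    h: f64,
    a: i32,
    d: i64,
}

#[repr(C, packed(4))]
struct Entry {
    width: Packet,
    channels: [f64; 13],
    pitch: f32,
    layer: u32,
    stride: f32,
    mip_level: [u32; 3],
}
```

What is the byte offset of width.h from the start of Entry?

Packet: 0..1  e  (1B, 1-aligned); 1..8  -- padding (7B); 8..16  h  (8B, 8-aligned); 16..20  a  (4B, 4-aligned); 20..24  -- padding (4B); 24..32  d  (8B, 8-aligned); sizeof = 32, alignof = 8
0..32  width  (32B, 4-aligned)
within Packet: h at 8
0 + 8 = 8

8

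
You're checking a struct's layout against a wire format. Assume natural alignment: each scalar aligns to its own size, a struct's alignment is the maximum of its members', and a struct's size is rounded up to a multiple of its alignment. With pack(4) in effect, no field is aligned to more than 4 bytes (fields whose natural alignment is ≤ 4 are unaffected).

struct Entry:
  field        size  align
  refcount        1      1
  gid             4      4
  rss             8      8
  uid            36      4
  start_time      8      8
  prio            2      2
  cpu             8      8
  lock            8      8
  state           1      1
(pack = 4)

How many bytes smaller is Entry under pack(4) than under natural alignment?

12

natural layout:
  refcount at 0 (size 1, align 1) → ends 1
  pad 3 to align 4 for gid
  gid at 4 (size 4, align 4) → ends 8
  rss at 8 (size 8, align 8) → ends 16
  uid at 16 (size 36, align 4) → ends 52
  pad 4 to align 8 for start_time
  start_time at 56 (size 8, align 8) → ends 64
  prio at 64 (size 2, align 2) → ends 66
  pad 6 to align 8 for cpu
  cpu at 72 (size 8, align 8) → ends 80
  lock at 80 (size 8, align 8) → ends 88
  state at 88 (size 1, align 1) → ends 89
  tail pad 7 to reach multiple of 8
  total 96 bytes, alignment 8
packed(4) layout:
  refcount at 0 (size 1, align 1) → ends 1
  pad 3 to align 4 for gid
  gid at 4 (size 4, align 4) → ends 8
  rss at 8 (size 8, align 4) → ends 16
  uid at 16 (size 36, align 4) → ends 52
  start_time at 52 (size 8, align 4) → ends 60
  prio at 60 (size 2, align 2) → ends 62
  pad 2 to align 4 for cpu
  cpu at 64 (size 8, align 4) → ends 72
  lock at 72 (size 8, align 4) → ends 80
  state at 80 (size 1, align 1) → ends 81
  tail pad 3 to reach multiple of 4
  total 84 bytes, alignment 4
96 − 84 = 12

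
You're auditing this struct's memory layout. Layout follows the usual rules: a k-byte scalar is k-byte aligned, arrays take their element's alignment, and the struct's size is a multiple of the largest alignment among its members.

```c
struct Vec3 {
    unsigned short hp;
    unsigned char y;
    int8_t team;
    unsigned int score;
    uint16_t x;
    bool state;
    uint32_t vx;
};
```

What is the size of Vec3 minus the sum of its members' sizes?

hp at 0 (size 2, align 2) → ends 2
y at 2 (size 1, align 1) → ends 3
team at 3 (size 1, align 1) → ends 4
score at 4 (size 4, align 4) → ends 8
x at 8 (size 2, align 2) → ends 10
state at 10 (size 1, align 1) → ends 11
pad 1 to align 4 for vx
vx at 12 (size 4, align 4) → ends 16
total 16 bytes, alignment 4
data bytes 15, size 16 → padding 1

1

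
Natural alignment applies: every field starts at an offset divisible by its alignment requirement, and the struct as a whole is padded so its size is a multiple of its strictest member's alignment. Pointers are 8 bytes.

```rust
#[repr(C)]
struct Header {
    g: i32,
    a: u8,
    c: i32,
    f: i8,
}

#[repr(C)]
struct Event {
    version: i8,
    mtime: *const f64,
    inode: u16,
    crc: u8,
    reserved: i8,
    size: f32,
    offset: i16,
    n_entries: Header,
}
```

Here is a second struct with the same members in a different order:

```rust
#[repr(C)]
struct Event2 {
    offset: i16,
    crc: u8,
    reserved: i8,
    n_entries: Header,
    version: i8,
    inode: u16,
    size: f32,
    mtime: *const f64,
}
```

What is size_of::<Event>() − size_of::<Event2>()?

8

Header: @0: g [4B, align 4] → 4; @4: a [1B, align 1] → 5; +3 pad (align 4); @8: c [4B, align 4] → 12; @12: f [1B, align 1] → 13; +3 tail pad (align 4); size 16, align 4
@0: version [1B, align 1] → 1
+7 pad (align 8)
@8: mtime [8B, align 8] → 16
@16: inode [2B, align 2] → 18
@18: crc [1B, align 1] → 19
@19: reserved [1B, align 1] → 20
@20: size [4B, align 4] → 24
@24: offset [2B, align 2] → 26
+2 pad (align 4)
@28: n_entries [16B, align 4] → 44
+4 tail pad (align 8)
size 48, align 8
— Event2 —
@0: offset [2B, align 2] → 2
@2: crc [1B, align 1] → 3
@3: reserved [1B, align 1] → 4
@4: n_entries [16B, align 4] → 20
@20: version [1B, align 1] → 21
+1 pad (align 2)
@22: inode [2B, align 2] → 24
@24: size [4B, align 4] → 28
+4 pad (align 8)
@32: mtime [8B, align 8] → 40
size 40, align 8
48 − 40 = 8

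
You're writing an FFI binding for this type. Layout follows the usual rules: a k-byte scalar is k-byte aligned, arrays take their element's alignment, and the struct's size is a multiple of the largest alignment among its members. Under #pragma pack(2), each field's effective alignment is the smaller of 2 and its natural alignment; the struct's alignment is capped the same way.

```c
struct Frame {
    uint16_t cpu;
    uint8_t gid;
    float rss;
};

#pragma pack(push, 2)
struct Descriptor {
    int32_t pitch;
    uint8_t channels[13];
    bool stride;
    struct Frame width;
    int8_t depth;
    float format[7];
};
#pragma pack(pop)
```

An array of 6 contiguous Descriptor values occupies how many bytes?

Frame: 0..2  cpu  (2B, 2-aligned); 2..3  gid  (1B, 1-aligned); 3..4  -- padding (1B); 4..8  rss  (4B, 4-aligned); sizeof = 8, alignof = 4
0..4  pitch  (4B, 2-aligned)
4..17  channels  (13B, 1-aligned)
17..18  stride  (1B, 1-aligned)
18..26  width  (8B, 2-aligned)
26..27  depth  (1B, 1-aligned)
27..28  -- padding (1B)
28..56  format  (28B, 2-aligned)
sizeof = 56, alignof = 2
array of 6: 6 × 56 = 336

336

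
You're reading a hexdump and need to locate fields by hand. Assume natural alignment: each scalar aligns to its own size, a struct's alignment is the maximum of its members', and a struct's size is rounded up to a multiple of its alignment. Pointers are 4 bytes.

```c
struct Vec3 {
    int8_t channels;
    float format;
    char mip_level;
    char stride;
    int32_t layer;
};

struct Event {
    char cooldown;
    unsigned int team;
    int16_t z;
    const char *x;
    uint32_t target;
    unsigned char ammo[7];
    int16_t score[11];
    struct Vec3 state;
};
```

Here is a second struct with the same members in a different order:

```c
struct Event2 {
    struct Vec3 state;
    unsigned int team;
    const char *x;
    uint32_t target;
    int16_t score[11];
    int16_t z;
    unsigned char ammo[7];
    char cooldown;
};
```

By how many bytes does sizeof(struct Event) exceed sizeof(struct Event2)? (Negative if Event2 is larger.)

8

Vec3: 0..1  channels  (1B, 1-aligned); 1..4  -- padding (3B); 4..8  format  (4B, 4-aligned); 8..9  mip_level  (1B, 1-aligned); 9..10  stride  (1B, 1-aligned); 10..12  -- padding (2B); 12..16  layer  (4B, 4-aligned); sizeof = 16, alignof = 4
0..1  cooldown  (1B, 1-aligned)
1..4  -- padding (3B)
4..8  team  (4B, 4-aligned)
8..10  z  (2B, 2-aligned)
10..12  -- padding (2B)
12..16  x  (4B, 4-aligned)
16..20  target  (4B, 4-aligned)
20..27  ammo  (7B, 1-aligned)
27..28  -- padding (1B)
28..50  score  (22B, 2-aligned)
50..52  -- padding (2B)
52..68  state  (16B, 4-aligned)
sizeof = 68, alignof = 4
— Event2 —
0..16  state  (16B, 4-aligned)
16..20  team  (4B, 4-aligned)
20..24  x  (4B, 4-aligned)
24..28  target  (4B, 4-aligned)
28..50  score  (22B, 2-aligned)
50..52  z  (2B, 2-aligned)
52..59  ammo  (7B, 1-aligned)
59..60  cooldown  (1B, 1-aligned)
sizeof = 60, alignof = 4
68 − 60 = 8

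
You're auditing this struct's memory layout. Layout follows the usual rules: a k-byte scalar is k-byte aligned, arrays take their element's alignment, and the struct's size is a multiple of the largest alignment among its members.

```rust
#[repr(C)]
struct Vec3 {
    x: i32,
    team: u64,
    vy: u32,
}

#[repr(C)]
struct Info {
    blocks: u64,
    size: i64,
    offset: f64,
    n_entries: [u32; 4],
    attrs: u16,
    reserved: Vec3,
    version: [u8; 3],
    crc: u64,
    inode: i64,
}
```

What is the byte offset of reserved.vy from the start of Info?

Vec3: @0: x [4B, align 4] → 4; +4 pad (align 8); @8: team [8B, align 8] → 16; @16: vy [4B, align 4] → 20; +4 tail pad (align 8); size 24, align 8
@0: blocks [8B, align 8] → 8
@8: size [8B, align 8] → 16
@16: offset [8B, align 8] → 24
@24: n_entries [16B, align 4] → 40
@40: attrs [2B, align 2] → 42
+6 pad (align 8)
@48: reserved [24B, align 8] → 72
within Vec3: vy at 16
48 + 16 = 64

64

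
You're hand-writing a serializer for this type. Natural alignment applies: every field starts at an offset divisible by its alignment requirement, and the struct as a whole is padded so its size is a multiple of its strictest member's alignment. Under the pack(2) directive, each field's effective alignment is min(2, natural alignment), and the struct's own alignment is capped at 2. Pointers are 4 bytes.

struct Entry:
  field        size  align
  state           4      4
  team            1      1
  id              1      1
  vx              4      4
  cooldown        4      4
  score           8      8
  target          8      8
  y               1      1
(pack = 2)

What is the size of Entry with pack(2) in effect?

32

0..4  state  (4B, 2-aligned)
4..5  team  (1B, 1-aligned)
5..6  id  (1B, 1-aligned)
6..10  vx  (4B, 2-aligned)
10..14  cooldown  (4B, 2-aligned)
14..22  score  (8B, 2-aligned)
22..30  target  (8B, 2-aligned)
30..31  y  (1B, 1-aligned)
31..32  -- tail padding (1B)
sizeof = 32, alignof = 2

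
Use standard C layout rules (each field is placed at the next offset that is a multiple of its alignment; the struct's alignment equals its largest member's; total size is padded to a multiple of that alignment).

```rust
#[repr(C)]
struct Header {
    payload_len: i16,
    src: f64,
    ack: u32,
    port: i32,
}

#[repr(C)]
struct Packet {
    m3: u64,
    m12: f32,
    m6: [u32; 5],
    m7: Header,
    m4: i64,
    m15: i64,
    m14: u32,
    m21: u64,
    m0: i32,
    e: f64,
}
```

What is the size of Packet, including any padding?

104 bytes

Header: 0..2  payload_len  (2B, 2-aligned); 2..8  -- padding (6B); 8..16  src  (8B, 8-aligned); 16..20  ack  (4B, 4-aligned); 20..24  port  (4B, 4-aligned); sizeof = 24, alignof = 8
0..8  m3  (8B, 8-aligned)
8..12  m12  (4B, 4-aligned)
12..32  m6  (20B, 4-aligned)
32..56  m7  (24B, 8-aligned)
56..64  m4  (8B, 8-aligned)
64..72  m15  (8B, 8-aligned)
72..76  m14  (4B, 4-aligned)
76..80  -- padding (4B)
80..88  m21  (8B, 8-aligned)
88..92  m0  (4B, 4-aligned)
92..96  -- padding (4B)
96..104  e  (8B, 8-aligned)
sizeof = 104, alignof = 8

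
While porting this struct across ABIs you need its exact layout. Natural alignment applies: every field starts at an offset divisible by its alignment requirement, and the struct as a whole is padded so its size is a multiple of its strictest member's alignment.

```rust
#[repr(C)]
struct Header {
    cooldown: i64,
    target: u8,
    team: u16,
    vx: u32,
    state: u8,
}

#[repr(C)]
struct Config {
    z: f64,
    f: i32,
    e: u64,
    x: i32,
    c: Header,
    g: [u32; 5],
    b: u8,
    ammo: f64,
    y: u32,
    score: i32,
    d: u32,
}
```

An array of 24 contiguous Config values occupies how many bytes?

Header: @0: cooldown [8B, align 8] → 8; @8: target [1B, align 1] → 9; +1 pad (align 2); @10: team [2B, align 2] → 12; @12: vx [4B, align 4] → 16; @16: state [1B, align 1] → 17; +7 tail pad (align 8); size 24, align 8
@0: z [8B, align 8] → 8
@8: f [4B, align 4] → 12
+4 pad (align 8)
@16: e [8B, align 8] → 24
@24: x [4B, align 4] → 28
+4 pad (align 8)
@32: c [24B, align 8] → 56
@56: g [20B, align 4] → 76
@76: b [1B, align 1] → 77
+3 pad (align 8)
@80: ammo [8B, align 8] → 88
@88: y [4B, align 4] → 92
@92: score [4B, align 4] → 96
@96: d [4B, align 4] → 100
+4 tail pad (align 8)
size 104, align 8
array of 24: 24 × 104 = 2496

2496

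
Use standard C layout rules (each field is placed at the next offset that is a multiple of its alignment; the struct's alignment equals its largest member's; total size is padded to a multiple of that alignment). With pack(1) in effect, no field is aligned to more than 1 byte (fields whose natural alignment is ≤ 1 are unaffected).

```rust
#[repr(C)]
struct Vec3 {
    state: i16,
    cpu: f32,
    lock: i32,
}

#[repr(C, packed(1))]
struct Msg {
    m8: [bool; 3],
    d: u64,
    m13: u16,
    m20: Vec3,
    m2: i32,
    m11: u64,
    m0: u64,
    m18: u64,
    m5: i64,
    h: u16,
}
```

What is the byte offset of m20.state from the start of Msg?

Vec3: state at 0 (size 2, align 2) → ends 2; pad 2 to align 4 for cpu; cpu at 4 (size 4, align 4) → ends 8; lock at 8 (size 4, align 4) → ends 12; total 12 bytes, alignment 4
m8 at 0 (size 3, align 1) → ends 3
d at 3 (size 8, align 1) → ends 11
m13 at 11 (size 2, align 1) → ends 13
m20 at 13 (size 12, align 1) → ends 25
within Vec3: state at 0
13 + 0 = 13

13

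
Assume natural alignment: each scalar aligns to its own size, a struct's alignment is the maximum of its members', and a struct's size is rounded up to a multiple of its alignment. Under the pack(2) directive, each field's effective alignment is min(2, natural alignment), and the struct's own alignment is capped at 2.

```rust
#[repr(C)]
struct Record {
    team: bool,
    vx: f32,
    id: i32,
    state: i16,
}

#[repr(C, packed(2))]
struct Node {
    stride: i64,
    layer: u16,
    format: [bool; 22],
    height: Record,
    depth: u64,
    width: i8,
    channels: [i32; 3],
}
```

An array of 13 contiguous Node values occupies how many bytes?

910

Record: @0: team [1B, align 1] → 1; +3 pad (align 4); @4: vx [4B, align 4] → 8; @8: id [4B, align 4] → 12; @12: state [2B, align 2] → 14; +2 tail pad (align 4); size 16, align 4
@0: stride [8B, align 2] → 8
@8: layer [2B, align 2] → 10
@10: format [22B, align 1] → 32
@32: height [16B, align 2] → 48
@48: depth [8B, align 2] → 56
@56: width [1B, align 1] → 57
+1 pad (align 2)
@58: channels [12B, align 2] → 70
size 70, align 2
array of 13: 13 × 70 = 910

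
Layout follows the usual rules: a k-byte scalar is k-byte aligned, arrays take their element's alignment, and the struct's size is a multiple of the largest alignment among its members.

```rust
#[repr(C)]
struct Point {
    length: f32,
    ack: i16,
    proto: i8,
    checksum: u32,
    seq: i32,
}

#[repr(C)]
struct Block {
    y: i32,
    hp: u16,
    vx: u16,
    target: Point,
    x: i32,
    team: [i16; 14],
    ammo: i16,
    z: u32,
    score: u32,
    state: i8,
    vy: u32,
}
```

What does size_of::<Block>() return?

Point: 0..4  length  (4B, 4-aligned); 4..6  ack  (2B, 2-aligned); 6..7  proto  (1B, 1-aligned); 7..8  -- padding (1B); 8..12  checksum  (4B, 4-aligned); 12..16  seq  (4B, 4-aligned); sizeof = 16, alignof = 4
0..4  y  (4B, 4-aligned)
4..6  hp  (2B, 2-aligned)
6..8  vx  (2B, 2-aligned)
8..24  target  (16B, 4-aligned)
24..28  x  (4B, 4-aligned)
28..56  team  (28B, 2-aligned)
56..58  ammo  (2B, 2-aligned)
58..60  -- padding (2B)
60..64  z  (4B, 4-aligned)
64..68  score  (4B, 4-aligned)
68..69  state  (1B, 1-aligned)
69..72  -- padding (3B)
72..76  vy  (4B, 4-aligned)
sizeof = 76, alignof = 4

76 bytes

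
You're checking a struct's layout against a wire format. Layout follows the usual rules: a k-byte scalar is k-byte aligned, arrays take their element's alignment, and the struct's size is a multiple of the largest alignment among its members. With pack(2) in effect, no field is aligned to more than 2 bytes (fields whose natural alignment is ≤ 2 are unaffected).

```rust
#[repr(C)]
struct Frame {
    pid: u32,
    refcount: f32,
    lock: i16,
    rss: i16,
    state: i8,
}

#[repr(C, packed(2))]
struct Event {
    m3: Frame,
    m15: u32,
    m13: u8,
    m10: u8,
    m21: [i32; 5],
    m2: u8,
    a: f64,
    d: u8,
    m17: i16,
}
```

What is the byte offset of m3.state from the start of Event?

Frame: @0: pid [4B, align 4] → 4; @4: refcount [4B, align 4] → 8; @8: lock [2B, align 2] → 10; @10: rss [2B, align 2] → 12; @12: state [1B, align 1] → 13; +3 tail pad (align 4); size 16, align 4
@0: m3 [16B, align 2] → 16
within Frame: state at 12
0 + 12 = 12

12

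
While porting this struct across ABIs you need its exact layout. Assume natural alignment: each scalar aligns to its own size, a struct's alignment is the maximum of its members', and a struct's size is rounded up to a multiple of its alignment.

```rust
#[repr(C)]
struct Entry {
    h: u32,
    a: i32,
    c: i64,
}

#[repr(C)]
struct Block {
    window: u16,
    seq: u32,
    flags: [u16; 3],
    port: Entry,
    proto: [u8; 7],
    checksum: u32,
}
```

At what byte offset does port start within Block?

16

Entry: @0: h [4B, align 4] → 4; @4: a [4B, align 4] → 8; @8: c [8B, align 8] → 16; size 16, align 8
@0: window [2B, align 2] → 2
+2 pad (align 4)
@4: seq [4B, align 4] → 8
@8: flags [6B, align 2] → 14
+2 pad (align 8)
@16: port [16B, align 8] → 32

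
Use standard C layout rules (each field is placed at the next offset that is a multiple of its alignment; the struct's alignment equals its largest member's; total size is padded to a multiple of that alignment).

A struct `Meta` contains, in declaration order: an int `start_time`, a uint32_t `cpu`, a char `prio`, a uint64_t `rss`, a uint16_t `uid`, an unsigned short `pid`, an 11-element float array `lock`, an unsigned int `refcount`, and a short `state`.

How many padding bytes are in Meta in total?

9

@0: start_time [4B, align 4] → 4
@4: cpu [4B, align 4] → 8
@8: prio [1B, align 1] → 9
+7 pad (align 8)
@16: rss [8B, align 8] → 24
@24: uid [2B, align 2] → 26
@26: pid [2B, align 2] → 28
@28: lock [44B, align 4] → 72
@72: refcount [4B, align 4] → 76
@76: state [2B, align 2] → 78
+2 tail pad (align 8)
size 80, align 8
data bytes 71, size 80 → padding 9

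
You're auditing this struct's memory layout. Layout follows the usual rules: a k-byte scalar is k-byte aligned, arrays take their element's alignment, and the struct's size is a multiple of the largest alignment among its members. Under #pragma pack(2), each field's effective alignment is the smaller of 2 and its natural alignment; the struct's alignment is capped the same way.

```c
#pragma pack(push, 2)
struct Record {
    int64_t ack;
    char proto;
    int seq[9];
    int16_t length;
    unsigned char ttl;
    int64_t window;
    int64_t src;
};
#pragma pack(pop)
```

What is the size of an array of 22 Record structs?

1452

0..8  ack  (8B, 2-aligned)
8..9  proto  (1B, 1-aligned)
9..10  -- padding (1B)
10..46  seq  (36B, 2-aligned)
46..48  length  (2B, 2-aligned)
48..49  ttl  (1B, 1-aligned)
49..50  -- padding (1B)
50..58  window  (8B, 2-aligned)
58..66  src  (8B, 2-aligned)
sizeof = 66, alignof = 2
array of 22: 22 × 66 = 1452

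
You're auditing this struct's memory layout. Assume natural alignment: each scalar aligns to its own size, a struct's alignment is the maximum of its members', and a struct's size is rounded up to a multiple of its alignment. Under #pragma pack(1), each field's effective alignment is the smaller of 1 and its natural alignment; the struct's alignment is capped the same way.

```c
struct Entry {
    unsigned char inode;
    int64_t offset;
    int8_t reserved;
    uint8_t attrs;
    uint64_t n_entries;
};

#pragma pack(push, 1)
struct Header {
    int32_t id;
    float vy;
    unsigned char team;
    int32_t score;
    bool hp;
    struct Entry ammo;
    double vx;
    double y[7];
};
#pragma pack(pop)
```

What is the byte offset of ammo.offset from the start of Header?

22

Entry: @0: inode [1B, align 1] → 1; +7 pad (align 8); @8: offset [8B, align 8] → 16; @16: reserved [1B, align 1] → 17; @17: attrs [1B, align 1] → 18; +6 pad (align 8); @24: n_entries [8B, align 8] → 32; size 32, align 8
@0: id [4B, align 1] → 4
@4: vy [4B, align 1] → 8
@8: team [1B, align 1] → 9
@9: score [4B, align 1] → 13
@13: hp [1B, align 1] → 14
@14: ammo [32B, align 1] → 46
within Entry: offset at 8
14 + 8 = 22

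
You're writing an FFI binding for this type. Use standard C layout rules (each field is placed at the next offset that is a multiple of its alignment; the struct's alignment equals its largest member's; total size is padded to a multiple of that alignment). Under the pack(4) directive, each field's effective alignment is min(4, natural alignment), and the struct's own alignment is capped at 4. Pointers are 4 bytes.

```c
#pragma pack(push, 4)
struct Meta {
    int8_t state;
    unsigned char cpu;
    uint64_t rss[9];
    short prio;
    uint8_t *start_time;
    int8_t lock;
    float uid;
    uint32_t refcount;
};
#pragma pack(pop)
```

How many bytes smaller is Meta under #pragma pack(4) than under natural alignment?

8

natural layout:
  0..1  state  (1B, 1-aligned)
  1..2  cpu  (1B, 1-aligned)
  2..8  -- padding (6B)
  8..80  rss  (72B, 8-aligned)
  80..82  prio  (2B, 2-aligned)
  82..84  -- padding (2B)
  84..88  start_time  (4B, 4-aligned)
  88..89  lock  (1B, 1-aligned)
  89..92  -- padding (3B)
  92..96  uid  (4B, 4-aligned)
  96..100  refcount  (4B, 4-aligned)
  100..104  -- tail padding (4B)
  sizeof = 104, alignof = 8
packed(4) layout:
  0..1  state  (1B, 1-aligned)
  1..2  cpu  (1B, 1-aligned)
  2..4  -- padding (2B)
  4..76  rss  (72B, 4-aligned)
  76..78  prio  (2B, 2-aligned)
  78..80  -- padding (2B)
  80..84  start_time  (4B, 4-aligned)
  84..85  lock  (1B, 1-aligned)
  85..88  -- padding (3B)
  88..92  uid  (4B, 4-aligned)
  92..96  refcount  (4B, 4-aligned)
  sizeof = 96, alignof = 4
104 − 96 = 8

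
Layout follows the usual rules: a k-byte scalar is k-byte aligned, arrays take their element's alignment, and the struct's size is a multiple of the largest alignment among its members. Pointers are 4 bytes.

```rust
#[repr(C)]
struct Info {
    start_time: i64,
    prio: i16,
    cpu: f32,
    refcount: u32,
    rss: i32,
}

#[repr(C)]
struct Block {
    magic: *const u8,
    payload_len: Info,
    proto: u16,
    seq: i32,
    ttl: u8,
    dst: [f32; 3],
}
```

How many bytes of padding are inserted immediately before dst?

3

Info: start_time at 0 (size 8, align 8) → ends 8; prio at 8 (size 2, align 2) → ends 10; pad 2 to align 4 for cpu; cpu at 12 (size 4, align 4) → ends 16; refcount at 16 (size 4, align 4) → ends 20; rss at 20 (size 4, align 4) → ends 24; total 24 bytes, alignment 8
magic at 0 (size 4, align 4) → ends 4
pad 4 to align 8 for payload_len
payload_len at 8 (size 24, align 8) → ends 32
proto at 32 (size 2, align 2) → ends 34
pad 2 to align 4 for seq
seq at 36 (size 4, align 4) → ends 40
ttl at 40 (size 1, align 1) → ends 41
pad 3 to align 4 for dst
dst at 44 (size 12, align 4) → ends 56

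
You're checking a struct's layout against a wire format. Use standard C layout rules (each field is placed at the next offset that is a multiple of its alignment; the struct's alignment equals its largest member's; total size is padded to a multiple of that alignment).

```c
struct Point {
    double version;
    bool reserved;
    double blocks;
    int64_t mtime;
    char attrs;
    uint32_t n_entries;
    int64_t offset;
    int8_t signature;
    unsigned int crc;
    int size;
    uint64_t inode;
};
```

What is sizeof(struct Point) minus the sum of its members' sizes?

version at 0 (size 8, align 8) → ends 8
reserved at 8 (size 1, align 1) → ends 9
pad 7 to align 8 for blocks
blocks at 16 (size 8, align 8) → ends 24
mtime at 24 (size 8, align 8) → ends 32
attrs at 32 (size 1, align 1) → ends 33
pad 3 to align 4 for n_entries
n_entries at 36 (size 4, align 4) → ends 40
offset at 40 (size 8, align 8) → ends 48
signature at 48 (size 1, align 1) → ends 49
pad 3 to align 4 for crc
crc at 52 (size 4, align 4) → ends 56
size at 56 (size 4, align 4) → ends 60
pad 4 to align 8 for inode
inode at 64 (size 8, align 8) → ends 72
total 72 bytes, alignment 8
data bytes 55, size 72 → padding 17

17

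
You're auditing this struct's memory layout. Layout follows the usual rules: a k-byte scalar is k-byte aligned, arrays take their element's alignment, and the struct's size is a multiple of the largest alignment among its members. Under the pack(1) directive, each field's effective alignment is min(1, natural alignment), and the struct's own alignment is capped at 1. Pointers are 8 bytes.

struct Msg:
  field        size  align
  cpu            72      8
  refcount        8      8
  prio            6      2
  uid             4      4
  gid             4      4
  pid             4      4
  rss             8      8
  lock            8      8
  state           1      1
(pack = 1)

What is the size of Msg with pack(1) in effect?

115

cpu at 0 (size 72, align 1) → ends 72
refcount at 72 (size 8, align 1) → ends 80
prio at 80 (size 6, align 1) → ends 86
uid at 86 (size 4, align 1) → ends 90
gid at 90 (size 4, align 1) → ends 94
pid at 94 (size 4, align 1) → ends 98
rss at 98 (size 8, align 1) → ends 106
lock at 106 (size 8, align 1) → ends 114
state at 114 (size 1, align 1) → ends 115
total 115 bytes, alignment 1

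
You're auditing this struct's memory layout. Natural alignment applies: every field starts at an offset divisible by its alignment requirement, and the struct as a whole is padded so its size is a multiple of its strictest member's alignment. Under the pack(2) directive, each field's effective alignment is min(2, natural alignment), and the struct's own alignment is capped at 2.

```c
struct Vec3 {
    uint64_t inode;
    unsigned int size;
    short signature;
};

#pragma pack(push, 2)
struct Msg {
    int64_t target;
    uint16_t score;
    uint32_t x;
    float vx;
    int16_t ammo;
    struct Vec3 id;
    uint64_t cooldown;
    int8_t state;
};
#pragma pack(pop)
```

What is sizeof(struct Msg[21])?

Vec3: 0..8  inode  (8B, 8-aligned); 8..12  size  (4B, 4-aligned); 12..14  signature  (2B, 2-aligned); 14..16  -- tail padding (2B); sizeof = 16, alignof = 8
0..8  target  (8B, 2-aligned)
8..10  score  (2B, 2-aligned)
10..14  x  (4B, 2-aligned)
14..18  vx  (4B, 2-aligned)
18..20  ammo  (2B, 2-aligned)
20..36  id  (16B, 2-aligned)
36..44  cooldown  (8B, 2-aligned)
44..45  state  (1B, 1-aligned)
45..46  -- tail padding (1B)
sizeof = 46, alignof = 2
array of 21: 21 × 46 = 966

966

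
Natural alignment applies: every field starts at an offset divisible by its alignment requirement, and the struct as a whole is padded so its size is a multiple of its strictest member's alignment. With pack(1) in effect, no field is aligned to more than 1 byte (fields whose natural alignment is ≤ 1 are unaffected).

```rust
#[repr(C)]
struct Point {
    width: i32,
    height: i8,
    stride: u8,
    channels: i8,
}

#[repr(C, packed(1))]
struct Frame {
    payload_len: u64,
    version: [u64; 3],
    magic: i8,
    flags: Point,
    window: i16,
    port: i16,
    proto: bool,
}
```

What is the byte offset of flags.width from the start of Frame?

33

Point: width at 0 (size 4, align 4) → ends 4; height at 4 (size 1, align 1) → ends 5; stride at 5 (size 1, align 1) → ends 6; channels at 6 (size 1, align 1) → ends 7; tail pad 1 to reach multiple of 4; total 8 bytes, alignment 4
payload_len at 0 (size 8, align 1) → ends 8
version at 8 (size 24, align 1) → ends 32
magic at 32 (size 1, align 1) → ends 33
flags at 33 (size 8, align 1) → ends 41
within Point: width at 0
33 + 0 = 33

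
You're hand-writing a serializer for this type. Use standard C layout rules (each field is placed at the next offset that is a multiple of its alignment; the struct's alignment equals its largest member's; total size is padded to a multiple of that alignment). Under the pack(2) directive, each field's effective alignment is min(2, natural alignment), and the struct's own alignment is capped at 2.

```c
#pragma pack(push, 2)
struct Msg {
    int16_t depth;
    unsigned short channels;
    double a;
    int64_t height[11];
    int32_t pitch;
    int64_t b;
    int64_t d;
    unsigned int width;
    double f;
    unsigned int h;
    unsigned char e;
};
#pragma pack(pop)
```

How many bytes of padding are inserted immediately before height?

depth at 0 (size 2, align 2) → ends 2
channels at 2 (size 2, align 2) → ends 4
a at 4 (size 8, align 2) → ends 12
height at 12 (size 88, align 2) → ends 100

0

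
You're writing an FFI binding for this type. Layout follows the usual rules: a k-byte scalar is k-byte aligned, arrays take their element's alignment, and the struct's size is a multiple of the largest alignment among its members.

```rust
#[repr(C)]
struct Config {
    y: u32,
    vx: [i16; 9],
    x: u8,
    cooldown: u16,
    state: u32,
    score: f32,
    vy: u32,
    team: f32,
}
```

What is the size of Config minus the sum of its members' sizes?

y at 0 (size 4, align 4) → ends 4
vx at 4 (size 18, align 2) → ends 22
x at 22 (size 1, align 1) → ends 23
pad 1 to align 2 for cooldown
cooldown at 24 (size 2, align 2) → ends 26
pad 2 to align 4 for state
state at 28 (size 4, align 4) → ends 32
score at 32 (size 4, align 4) → ends 36
vy at 36 (size 4, align 4) → ends 40
team at 40 (size 4, align 4) → ends 44
total 44 bytes, alignment 4
data bytes 41, size 44 → padding 3

3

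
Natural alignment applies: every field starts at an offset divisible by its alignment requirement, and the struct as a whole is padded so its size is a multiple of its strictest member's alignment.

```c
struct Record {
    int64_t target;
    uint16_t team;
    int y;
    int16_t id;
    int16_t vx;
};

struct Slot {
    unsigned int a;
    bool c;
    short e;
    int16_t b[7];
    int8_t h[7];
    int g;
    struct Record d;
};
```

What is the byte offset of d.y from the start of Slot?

52

Record: @0: target [8B, align 8] → 8; @8: team [2B, align 2] → 10; +2 pad (align 4); @12: y [4B, align 4] → 16; @16: id [2B, align 2] → 18; @18: vx [2B, align 2] → 20; +4 tail pad (align 8); size 24, align 8
@0: a [4B, align 4] → 4
@4: c [1B, align 1] → 5
+1 pad (align 2)
@6: e [2B, align 2] → 8
@8: b [14B, align 2] → 22
@22: h [7B, align 1] → 29
+3 pad (align 4)
@32: g [4B, align 4] → 36
+4 pad (align 8)
@40: d [24B, align 8] → 64
within Record: y at 12
40 + 12 = 52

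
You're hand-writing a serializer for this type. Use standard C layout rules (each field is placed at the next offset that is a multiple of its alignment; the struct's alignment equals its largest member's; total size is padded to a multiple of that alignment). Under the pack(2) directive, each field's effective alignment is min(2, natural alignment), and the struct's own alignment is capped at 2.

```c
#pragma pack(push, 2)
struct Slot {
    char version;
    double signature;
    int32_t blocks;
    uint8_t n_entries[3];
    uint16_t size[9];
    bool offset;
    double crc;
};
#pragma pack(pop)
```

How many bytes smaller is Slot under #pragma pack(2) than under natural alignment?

natural layout:
  @0: version [1B, align 1] → 1
  +7 pad (align 8)
  @8: signature [8B, align 8] → 16
  @16: blocks [4B, align 4] → 20
  @20: n_entries [3B, align 1] → 23
  +1 pad (align 2)
  @24: size [18B, align 2] → 42
  @42: offset [1B, align 1] → 43
  +5 pad (align 8)
  @48: crc [8B, align 8] → 56
  size 56, align 8
packed(2) layout:
  @0: version [1B, align 1] → 1
  +1 pad (align 2)
  @2: signature [8B, align 2] → 10
  @10: blocks [4B, align 2] → 14
  @14: n_entries [3B, align 1] → 17
  +1 pad (align 2)
  @18: size [18B, align 2] → 36
  @36: offset [1B, align 1] → 37
  +1 pad (align 2)
  @38: crc [8B, align 2] → 46
  size 46, align 2
56 − 46 = 10

10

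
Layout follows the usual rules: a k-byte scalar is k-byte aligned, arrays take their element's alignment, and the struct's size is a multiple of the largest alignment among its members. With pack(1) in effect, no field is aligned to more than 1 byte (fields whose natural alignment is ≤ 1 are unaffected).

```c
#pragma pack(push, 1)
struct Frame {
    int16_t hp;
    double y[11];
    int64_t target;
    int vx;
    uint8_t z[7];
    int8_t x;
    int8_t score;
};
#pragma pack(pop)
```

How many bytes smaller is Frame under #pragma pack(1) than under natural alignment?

natural layout:
  hp at 0 (size 2, align 2) → ends 2
  pad 6 to align 8 for y
  y at 8 (size 88, align 8) → ends 96
  target at 96 (size 8, align 8) → ends 104
  vx at 104 (size 4, align 4) → ends 108
  z at 108 (size 7, align 1) → ends 115
  x at 115 (size 1, align 1) → ends 116
  score at 116 (size 1, align 1) → ends 117
  tail pad 3 to reach multiple of 8
  total 120 bytes, alignment 8
packed(1) layout:
  hp at 0 (size 2, align 1) → ends 2
  y at 2 (size 88, align 1) → ends 90
  target at 90 (size 8, align 1) → ends 98
  vx at 98 (size 4, align 1) → ends 102
  z at 102 (size 7, align 1) → ends 109
  x at 109 (size 1, align 1) → ends 110
  score at 110 (size 1, align 1) → ends 111
  total 111 bytes, alignment 1
120 − 111 = 9

9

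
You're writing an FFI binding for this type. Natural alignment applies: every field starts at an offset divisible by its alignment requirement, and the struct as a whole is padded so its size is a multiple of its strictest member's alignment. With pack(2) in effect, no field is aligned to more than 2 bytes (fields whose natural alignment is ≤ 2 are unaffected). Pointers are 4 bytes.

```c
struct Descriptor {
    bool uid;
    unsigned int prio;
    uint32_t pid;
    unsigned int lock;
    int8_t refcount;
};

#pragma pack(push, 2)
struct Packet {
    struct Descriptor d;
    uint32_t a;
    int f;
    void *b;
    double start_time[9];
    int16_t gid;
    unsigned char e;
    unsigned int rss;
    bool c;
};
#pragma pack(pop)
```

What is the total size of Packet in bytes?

Descriptor: @0: uid [1B, align 1] → 1; +3 pad (align 4); @4: prio [4B, align 4] → 8; @8: pid [4B, align 4] → 12; @12: lock [4B, align 4] → 16; @16: refcount [1B, align 1] → 17; +3 tail pad (align 4); size 20, align 4
@0: d [20B, align 2] → 20
@20: a [4B, align 2] → 24
@24: f [4B, align 2] → 28
@28: b [4B, align 2] → 32
@32: start_time [72B, align 2] → 104
@104: gid [2B, align 2] → 106
@106: e [1B, align 1] → 107
+1 pad (align 2)
@108: rss [4B, align 2] → 112
@112: c [1B, align 1] → 113
+1 tail pad (align 2)
size 114, align 2

114 bytes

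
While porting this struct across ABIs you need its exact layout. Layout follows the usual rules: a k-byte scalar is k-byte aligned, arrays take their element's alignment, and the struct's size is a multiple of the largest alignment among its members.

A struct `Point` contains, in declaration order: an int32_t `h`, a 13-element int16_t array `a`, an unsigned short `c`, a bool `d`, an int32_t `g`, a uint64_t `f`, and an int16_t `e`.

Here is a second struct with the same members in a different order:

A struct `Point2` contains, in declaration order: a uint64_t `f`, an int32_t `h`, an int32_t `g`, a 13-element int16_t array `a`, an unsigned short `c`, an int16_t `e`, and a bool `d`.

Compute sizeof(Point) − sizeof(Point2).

8

0..4  h  (4B, 4-aligned)
4..30  a  (26B, 2-aligned)
30..32  c  (2B, 2-aligned)
32..33  d  (1B, 1-aligned)
33..36  -- padding (3B)
36..40  g  (4B, 4-aligned)
40..48  f  (8B, 8-aligned)
48..50  e  (2B, 2-aligned)
50..56  -- tail padding (6B)
sizeof = 56, alignof = 8
— Point2 —
0..8  f  (8B, 8-aligned)
8..12  h  (4B, 4-aligned)
12..16  g  (4B, 4-aligned)
16..42  a  (26B, 2-aligned)
42..44  c  (2B, 2-aligned)
44..46  e  (2B, 2-aligned)
46..47  d  (1B, 1-aligned)
47..48  -- tail padding (1B)
sizeof = 48, alignof = 8
56 − 48 = 8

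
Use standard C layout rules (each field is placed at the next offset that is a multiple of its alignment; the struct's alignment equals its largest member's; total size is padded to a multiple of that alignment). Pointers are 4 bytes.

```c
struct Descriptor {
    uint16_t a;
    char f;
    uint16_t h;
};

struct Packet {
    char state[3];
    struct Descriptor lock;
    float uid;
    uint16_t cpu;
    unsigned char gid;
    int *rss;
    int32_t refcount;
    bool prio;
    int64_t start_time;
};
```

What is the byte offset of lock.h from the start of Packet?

Descriptor: 0..2  a  (2B, 2-aligned); 2..3  f  (1B, 1-aligned); 3..4  -- padding (1B); 4..6  h  (2B, 2-aligned); sizeof = 6, alignof = 2
0..3  state  (3B, 1-aligned)
3..4  -- padding (1B)
4..10  lock  (6B, 2-aligned)
within Descriptor: h at 4
4 + 4 = 8

8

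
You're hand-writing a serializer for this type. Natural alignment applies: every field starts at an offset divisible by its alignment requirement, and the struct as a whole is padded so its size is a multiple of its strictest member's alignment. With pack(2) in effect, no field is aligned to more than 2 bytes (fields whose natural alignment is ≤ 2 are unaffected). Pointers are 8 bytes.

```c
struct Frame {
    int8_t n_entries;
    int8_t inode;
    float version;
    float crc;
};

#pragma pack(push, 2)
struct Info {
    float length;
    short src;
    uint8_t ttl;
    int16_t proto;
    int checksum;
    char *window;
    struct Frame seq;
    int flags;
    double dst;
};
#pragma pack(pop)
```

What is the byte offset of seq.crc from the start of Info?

30

Frame: @0: n_entries [1B, align 1] → 1; @1: inode [1B, align 1] → 2; +2 pad (align 4); @4: version [4B, align 4] → 8; @8: crc [4B, align 4] → 12; size 12, align 4
@0: length [4B, align 2] → 4
@4: src [2B, align 2] → 6
@6: ttl [1B, align 1] → 7
+1 pad (align 2)
@8: proto [2B, align 2] → 10
@10: checksum [4B, align 2] → 14
@14: window [8B, align 2] → 22
@22: seq [12B, align 2] → 34
within Frame: crc at 8
22 + 8 = 30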